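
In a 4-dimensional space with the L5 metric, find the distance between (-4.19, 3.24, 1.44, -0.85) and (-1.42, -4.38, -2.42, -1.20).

(Σ|x_i - y_i|^5)^(1/5) = (|-4.19 - (-1.42)|^5 + |3.24 - (-4.38)|^5 + |1.44 - (-2.42)|^5 + |-0.85 - (-1.2)|^5)^(1/5)
= (2.77^5 + 7.62^5 + 3.86^5 + 0.35^5)^(1/5) ≈ (163.0793 + 25690.6361 + 856.9126 + 0.0053)^(1/5) = (26710.6333)^(1/5) ≈ 7.6796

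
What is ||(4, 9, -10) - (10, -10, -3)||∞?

max(|x_i - y_i|) = max(|4 - 10|, |9 - (-10)|, |-10 - (-3)|) = max(6, 19, 7) = 19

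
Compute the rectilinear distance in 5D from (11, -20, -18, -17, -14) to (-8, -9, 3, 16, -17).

Σ|x_i - y_i| = |11 - (-8)| + |-20 - (-9)| + |-18 - 3| + |-17 - 16| + |-14 - (-17)| = 19 + 11 + 21 + 33 + 3 = 87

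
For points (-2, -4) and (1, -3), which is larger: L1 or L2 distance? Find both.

L1 = |-2 - 1| + |-4 - (-3)| = 3 + 1 = 4
L2 = √(3² + 1²) = √10 ≈ 3.1623
L1 ≥ L2 always (equality iff movement is along one axis); L1 > L2 here.
Ratio L1/L2 = 4/√10 ≈ 1.2649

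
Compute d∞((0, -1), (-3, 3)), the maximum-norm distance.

max(|x_i - y_i|) = max(|0 - (-3)|, |-1 - 3|) = max(3, 4) = 4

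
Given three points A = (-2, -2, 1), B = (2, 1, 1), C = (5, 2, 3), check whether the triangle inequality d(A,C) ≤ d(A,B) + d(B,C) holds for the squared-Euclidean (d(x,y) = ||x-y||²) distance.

d(A,B) = 4² + 3² + 0² = 25, d(B,C) = 3² + 1² + 2² = 14, d(A,C) = 7² + 4² + 2² = 69.
d(A,C) = 69 > 25 + 14 = 39. Triangle inequality is VIOLATED. (Squared-Euclidean is not a metric — this is a counterexample.)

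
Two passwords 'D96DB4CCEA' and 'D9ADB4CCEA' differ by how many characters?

Differing positions: 3. Hamming distance = 1.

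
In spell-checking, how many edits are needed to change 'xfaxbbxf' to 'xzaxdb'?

Let D[i][j] be the edit distance between the first i characters of 'xfaxbbxf' and the first j characters of 'xzaxdb', with D[i][0] = i, D[0][j] = j, and D[i][j] = D[i-1][j-1] if the characters match, else 1 + min(D[i-1][j], D[i][j-1], D[i-1][j-1]). Filling the table (rows: prefixes of 'xfaxbbxf', columns: prefixes of 'xzaxdb'):
     ε  x  z  a  x  d  b
  ε  0  1  2  3  4  5  6
  x  1  0  1  2  3  4  5
  f  2  1  1  2  3  4  5
  a  3  2  2  1  2  3  4
  x  4  3  3  2  1  2  3
  b  5  4  4  3  2  2  2
  b  6  5  5  4  3  3  2
  x  7  6  6  5  4  4  3
  f  8  7  7  6  5  5  4
The bottom-right entry gives D[8][6] = 4, so no sequence of fewer than 4 edits works. Backtracking through the table gives one optimal edit sequence (4 edits):
  xfaxbbxf → xzaxbbxf (sub f→z @2)
  xzaxbbxf → xzaxdbxf (sub b→d @5)
  xzaxdbxf → xzaxdbf (del x @7)
  xzaxdbf → xzaxdb (del f @7)
Edit distance = 4.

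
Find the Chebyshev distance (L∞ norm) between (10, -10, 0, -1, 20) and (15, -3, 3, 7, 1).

max(|x_i - y_i|) = max(|10 - 15|, |-10 - (-3)|, |0 - 3|, |-1 - 7|, |20 - 1|) = max(5, 7, 3, 8, 19) = 19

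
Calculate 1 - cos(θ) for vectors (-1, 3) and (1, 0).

With u = (-1, 3), v = (1, 0):
u·v = (-1)·1 + 3·0 = (-1) + 0 = -1.
|u| = √((-1)² + 3²) = √10, |v| = √(1² + 0²) = √1, so |u||v| = √(10·1) = √10.
cos θ = (u·v)/(|u||v|) = -1/√10 ≈ -0.3162
Cosine distance = 1 - cos θ ≈ 1 - (-0.3162) = 1.3162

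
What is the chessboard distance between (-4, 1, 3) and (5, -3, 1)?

max(|x_i - y_i|) = max(|-4 - 5|, |1 - (-3)|, |3 - 1|) = max(9, 4, 2) = 9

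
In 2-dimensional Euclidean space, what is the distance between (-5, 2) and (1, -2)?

√(Σ(x_i - y_i)²) = √((-5 - 1)² + (2 - (-2))²)
= √((-6)² + 4²) = √(36 + 16) = √52 ≈ 7.2111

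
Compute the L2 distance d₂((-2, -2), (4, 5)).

√(Σ(x_i - y_i)²) = √((-2 - 4)² + (-2 - 5)²)
= √((-6)² + (-7)²) = √(36 + 49) = √85 ≈ 9.2195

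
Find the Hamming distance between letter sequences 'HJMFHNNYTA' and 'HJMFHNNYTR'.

Differing positions: 10. Hamming distance = 1.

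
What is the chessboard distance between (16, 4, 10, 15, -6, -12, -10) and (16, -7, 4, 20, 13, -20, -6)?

max(|x_i - y_i|) = max(|16 - 16|, |4 - (-7)|, |10 - 4|, |15 - 20|, |-6 - 13|, |-12 - (-20)|, |-10 - (-6)|) = max(0, 11, 6, 5, 19, 8, 4) = 19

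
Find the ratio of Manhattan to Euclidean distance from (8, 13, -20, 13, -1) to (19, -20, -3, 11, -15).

L1 = |8 - 19| + |13 - (-20)| + |-20 - (-3)| + |13 - 11| + |-1 - (-15)| = 11 + 33 + 17 + 2 + 14 = 77
L2 = √(11² + 33² + 17² + 2² + 14²) = √1699 ≈ 41.2189
L1 ≥ L2 always (equality iff movement is along one axis); L1 > L2 here.
Ratio L1/L2 = 77/√1699 ≈ 1.8681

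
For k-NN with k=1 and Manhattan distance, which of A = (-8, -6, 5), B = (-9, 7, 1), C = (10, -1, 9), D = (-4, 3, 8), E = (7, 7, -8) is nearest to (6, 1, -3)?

Distances: d(A) = 29, d(B) = 25, d(C) = 18, d(D) = 23, d(E) = 12. Nearest: E = (7, 7, -8) with distance 12.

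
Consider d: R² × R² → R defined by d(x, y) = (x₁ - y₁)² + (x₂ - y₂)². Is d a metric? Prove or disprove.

No. The squared Euclidean distance fails the triangle inequality. Counterexample: x = (0, 0), y = (3, 3), z = (6, 6). d(x,z) = 6² + 6² = 72, but d(x,y) + d(y,z) = (3² + 3²) + (3² + 3²) = 18 + 18 = 36. Since 72 > 36, the triangle inequality is violated. (Note: √d, the ordinary Euclidean distance, IS a metric.)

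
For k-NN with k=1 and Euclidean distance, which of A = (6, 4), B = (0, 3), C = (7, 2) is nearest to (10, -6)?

Distances: d(A) ≈ 10.7703, d(B) ≈ 13.4536, d(C) ≈ 8.544. Nearest: C = (7, 2) with distance 8.544.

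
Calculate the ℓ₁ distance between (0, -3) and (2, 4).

Σ|x_i - y_i| = |0 - 2| + |-3 - 4| = 2 + 7 = 9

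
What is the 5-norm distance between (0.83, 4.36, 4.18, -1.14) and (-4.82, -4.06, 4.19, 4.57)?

(Σ|x_i - y_i|^5)^(1/5) = (|0.83 - (-4.82)|^5 + |4.36 - (-4.06)|^5 + |4.18 - 4.19|^5 + |-1.14 - 4.57|^5)^(1/5)
= (5.65^5 + 8.42^5 + 0.01^5 + 5.71^5)^(1/5) ≈ (5757.6099 + 42321.4421 + 0 + 6069.8861)^(1/5) = (54148.9381)^(1/5) ≈ 8.8454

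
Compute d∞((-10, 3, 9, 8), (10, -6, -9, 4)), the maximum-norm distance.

max(|x_i - y_i|) = max(|-10 - 10|, |3 - (-6)|, |9 - (-9)|, |8 - 4|) = max(20, 9, 18, 4) = 20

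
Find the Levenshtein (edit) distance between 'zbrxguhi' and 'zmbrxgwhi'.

Let D[i][j] be the edit distance between the first i characters of 'zbrxguhi' and the first j characters of 'zmbrxgwhi', with D[i][0] = i, D[0][j] = j, and D[i][j] = D[i-1][j-1] if the characters match, else 1 + min(D[i-1][j], D[i][j-1], D[i-1][j-1]). Filling the table (rows: prefixes of 'zbrxguhi', columns: prefixes of 'zmbrxgwhi'):
     ε  z  m  b  r  x  g  w  h  i
  ε  0  1  2  3  4  5  6  7  8  9
  z  1  0  1  2  3  4  5  6  7  8
  b  2  1  1  1  2  3  4  5  6  7
  r  3  2  2  2  1  2  3  4  5  6
  x  4  3  3  3  2  1  2  3  4  5
  g  5  4  4  4  3  2  1  2  3  4
  u  6  5  5  5  4  3  2  2  3  4
  h  7  6  6  6  5  4  3  3  2  3
  i  8  7  7  7  6  5  4  4  3  2
The bottom-right entry gives D[8][9] = 2, so no sequence of fewer than 2 edits works. Backtracking through the table gives one optimal edit sequence (2 edits):
  zbrxguhi → zmbrxguhi (ins m @2)
  zmbrxguhi → zmbrxgwhi (sub u→w @7)
Edit distance = 2.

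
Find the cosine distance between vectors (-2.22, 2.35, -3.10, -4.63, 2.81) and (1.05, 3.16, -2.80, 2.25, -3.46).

With u = (-2.22, 2.35, -3.10, -4.63, 2.81), v = (1.05, 3.16, -2.80, 2.25, -3.46):
u·v = (-2.22)·1.05 + 2.35·3.16 + (-3.1)·(-2.8) + (-4.63)·2.25 + 2.81·(-3.46) = (-2.331) + 7.426 + 8.68 + (-10.4175) + (-9.7226) = -6.3651.
|u| = √((-2.22)² + 2.35² + (-3.1)² + (-4.63)² + 2.81²) = √(4.9284 + 5.5225 + 9.61 + 21.4369 + 7.8961) = √49.3939, |v| = √(1.05² + 3.16² + (-2.8)² + 2.25² + (-3.46)²) = √(1.1025 + 9.9856 + 7.84 + 5.0625 + 11.9716) = √35.9622.
cos θ = (u·v)/(|u||v|) = -6.3651/(√49.3939·√35.9622) ≈ -0.151
Cosine distance = 1 - cos θ ≈ 1 - (-0.151) = 1.151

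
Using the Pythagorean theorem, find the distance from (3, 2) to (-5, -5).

√(Σ(x_i - y_i)²) = √((3 - (-5))² + (2 - (-5))²)
= √(8² + 7²) = √(64 + 49) = √113 ≈ 10.6301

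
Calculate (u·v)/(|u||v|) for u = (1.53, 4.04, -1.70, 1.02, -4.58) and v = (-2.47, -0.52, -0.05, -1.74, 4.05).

With u = (1.53, 4.04, -1.70, 1.02, -4.58), v = (-2.47, -0.52, -0.05, -1.74, 4.05):
u·v = 1.53·(-2.47) + 4.04·(-0.52) + (-1.7)·(-0.05) + 1.02·(-1.74) + (-4.58)·4.05 = (-3.7791) + (-2.1008) + 0.085 + (-1.7748) + (-18.549) = -26.1187.
|u| = √(1.53² + 4.04² + (-1.7)² + 1.02² + (-4.58)²) = √(2.3409 + 16.3216 + 2.89 + 1.0404 + 20.9764) = √43.5693, |v| = √((-2.47)² + (-0.52)² + (-0.05)² + (-1.74)² + 4.05²) = √(6.1009 + 0.2704 + 0.0025 + 3.0276 + 16.4025) = √25.8039.
cos θ = (u·v)/(|u||v|) = -26.1187/(√43.5693·√25.8039) ≈ -0.779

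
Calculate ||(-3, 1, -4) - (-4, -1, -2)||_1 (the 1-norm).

Σ|x_i - y_i| = |-3 - (-4)| + |1 - (-1)| + |-4 - (-2)| = 1 + 2 + 2 = 5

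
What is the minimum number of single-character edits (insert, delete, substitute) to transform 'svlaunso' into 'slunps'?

Let D[i][j] be the edit distance between the first i characters of 'svlaunso' and the first j characters of 'slunps', with D[i][0] = i, D[0][j] = j, and D[i][j] = D[i-1][j-1] if the characters match, else 1 + min(D[i-1][j], D[i][j-1], D[i-1][j-1]). Filling the table (rows: prefixes of 'svlaunso', columns: prefixes of 'slunps'):
     ε  s  l  u  n  p  s
  ε  0  1  2  3  4  5  6
  s  1  0  1  2  3  4  5
  v  2  1  1  2  3  4  5
  l  3  2  1  2  3  4  5
  a  4  3  2  2  3  4  5
  u  5  4  3  2  3  4  5
  n  6  5  4  3  2  3  4
  s  7  6  5  4  3  3  3
  o  8  7  6  5  4  4  4
The bottom-right entry gives D[8][6] = 4, so no sequence of fewer than 4 edits works. Backtracking through the table gives one optimal edit sequence (4 edits):
  svlaunso → slaunso (del v @2)
  slaunso → slunso (del a @3)
  slunso → slunpo (sub s→p @5)
  slunpo → slunps (sub o→s @6)
Edit distance = 4.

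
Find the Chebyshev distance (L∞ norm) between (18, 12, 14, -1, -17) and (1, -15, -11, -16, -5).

max(|x_i - y_i|) = max(|18 - 1|, |12 - (-15)|, |14 - (-11)|, |-1 - (-16)|, |-17 - (-5)|) = max(17, 27, 25, 15, 12) = 27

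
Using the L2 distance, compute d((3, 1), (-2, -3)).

(Σ|x_i - y_i|^2)^(1/2) = (|3 - (-2)|^2 + |1 - (-3)|^2)^(1/2)
= (5^2 + 4^2)^(1/2) = (25 + 16)^(1/2) = (41)^(1/2) ≈ 6.4031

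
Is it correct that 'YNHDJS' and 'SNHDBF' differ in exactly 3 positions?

Differing positions: 1, 5, 6. Hamming distance = 3, so the claim is true.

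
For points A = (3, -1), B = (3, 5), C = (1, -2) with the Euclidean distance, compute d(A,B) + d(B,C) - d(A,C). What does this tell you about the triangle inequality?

d(A,B) = √(0² + 6²) = √36 = 6, d(B,C) = √(2² + 7²) = √53 ≈ 7.2801, d(A,C) = √(2² + 1²) = √5 ≈ 2.2361.
d(A,B) + d(B,C) - d(A,C) = 6 + 7.2801 - 2.2361 = 13.2801 - 2.2361 = 11.044 (to 4 decimal places). This is ≥ 0, so the triangle inequality holds for these points.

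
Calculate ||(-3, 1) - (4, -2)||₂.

√(Σ(x_i - y_i)²) = √((-3 - 4)² + (1 - (-2))²)
= √((-7)² + 3²) = √(49 + 9) = √58 ≈ 7.6158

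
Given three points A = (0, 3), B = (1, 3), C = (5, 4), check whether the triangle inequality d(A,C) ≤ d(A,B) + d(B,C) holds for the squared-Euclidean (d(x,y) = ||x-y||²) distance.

d(A,B) = 1² + 0² = 1, d(B,C) = 4² + 1² = 17, d(A,C) = 5² + 1² = 26.
d(A,C) = 26 > 1 + 17 = 18. Triangle inequality is VIOLATED. (Squared-Euclidean is not a metric — this is a counterexample.)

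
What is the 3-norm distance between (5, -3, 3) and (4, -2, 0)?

(Σ|x_i - y_i|^3)^(1/3) = (|5 - 4|^3 + |-3 - (-2)|^3 + |3 - 0|^3)^(1/3)
= (1^3 + 1^3 + 3^3)^(1/3) = (1 + 1 + 27)^(1/3) = (29)^(1/3) ≈ 3.0723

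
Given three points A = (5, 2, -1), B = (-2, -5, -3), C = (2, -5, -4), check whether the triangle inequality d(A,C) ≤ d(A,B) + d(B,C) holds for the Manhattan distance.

d(A,B) = 7 + 7 + 2 = 16, d(B,C) = 4 + 0 + 1 = 5, d(A,C) = 3 + 7 + 3 = 13.
d(A,C) = 13 ≤ 16 + 5 = 21. Triangle inequality is satisfied.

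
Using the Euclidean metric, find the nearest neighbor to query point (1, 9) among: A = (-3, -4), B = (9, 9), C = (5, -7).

Distances: d(A) ≈ 13.6015, d(B) = 8, d(C) ≈ 16.4924. Nearest: B = (9, 9) with distance 8.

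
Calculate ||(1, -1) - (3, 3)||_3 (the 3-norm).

(Σ|x_i - y_i|^3)^(1/3) = (|1 - 3|^3 + |-1 - 3|^3)^(1/3)
= (2^3 + 4^3)^(1/3) = (8 + 64)^(1/3) = (72)^(1/3) ≈ 4.1602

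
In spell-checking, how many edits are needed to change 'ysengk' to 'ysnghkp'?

Let D[i][j] be the edit distance between the first i characters of 'ysengk' and the first j characters of 'ysnghkp', with D[i][0] = i, D[0][j] = j, and D[i][j] = D[i-1][j-1] if the characters match, else 1 + min(D[i-1][j], D[i][j-1], D[i-1][j-1]). Filling the table (rows: prefixes of 'ysengk', columns: prefixes of 'ysnghkp'):
     ε  y  s  n  g  h  k  p
  ε  0  1  2  3  4  5  6  7
  y  1  0  1  2  3  4  5  6
  s  2  1  0  1  2  3  4  5
  e  3  2  1  1  2  3  4  5
  n  4  3  2  1  2  3  4  5
  g  5  4  3  2  1  2  3  4
  k  6  5  4  3  2  2  2  3
The bottom-right entry gives D[6][7] = 3, so no sequence of fewer than 3 edits works. Backtracking through the table gives one optimal edit sequence (3 edits):
  ysengk → ysngk (del e @3)
  ysngk → ysnghk (ins h @5)
  ysnghk → ysnghkp (ins p @7)
Edit distance = 3.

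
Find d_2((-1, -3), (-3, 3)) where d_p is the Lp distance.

(Σ|x_i - y_i|^2)^(1/2) = (|-1 - (-3)|^2 + |-3 - 3|^2)^(1/2)
= (2^2 + 6^2)^(1/2) = (4 + 36)^(1/2) = (40)^(1/2) ≈ 6.3246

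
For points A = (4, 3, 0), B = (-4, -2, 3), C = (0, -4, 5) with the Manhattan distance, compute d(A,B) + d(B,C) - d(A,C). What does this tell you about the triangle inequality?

d(A,B) = 8 + 5 + 3 = 16, d(B,C) = 4 + 2 + 2 = 8, d(A,C) = 4 + 7 + 5 = 16.
d(A,B) + d(B,C) - d(A,C) = 16 + 8 - 16 = 24 - 16 = 8. This is ≥ 0, so the triangle inequality holds for these points.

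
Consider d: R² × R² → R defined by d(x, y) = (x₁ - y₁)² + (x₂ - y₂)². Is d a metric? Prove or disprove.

No. The squared Euclidean distance fails the triangle inequality. Counterexample: x = (0, 0), y = (3, 3), z = (6, 6). d(x,z) = 6² + 6² = 72, but d(x,y) + d(y,z) = (3² + 3²) + (3² + 3²) = 18 + 18 = 36. Since 72 > 36, the triangle inequality is violated. (Note: √d, the ordinary Euclidean distance, IS a metric.)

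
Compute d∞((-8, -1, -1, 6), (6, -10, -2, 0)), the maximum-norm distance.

max(|x_i - y_i|) = max(|-8 - 6|, |-1 - (-10)|, |-1 - (-2)|, |6 - 0|) = max(14, 9, 1, 6) = 14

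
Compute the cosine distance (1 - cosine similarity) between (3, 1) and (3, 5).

With u = (3, 1), v = (3, 5):
u·v = 3·3 + 1·5 = 9 + 5 = 14.
|u| = √(3² + 1²) = √10, |v| = √(3² + 5²) = √34, so |u||v| = √(10·34) = √340.
cos θ = (u·v)/(|u||v|) = 14/√340 ≈ 0.7593
Cosine distance = 1 - cos θ ≈ 1 - 0.7593 = 0.2407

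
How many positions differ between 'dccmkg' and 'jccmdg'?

Differing positions: 1, 5. Hamming distance = 2.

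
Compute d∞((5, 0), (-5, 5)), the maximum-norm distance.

max(|x_i - y_i|) = max(|5 - (-5)|, |0 - 5|) = max(10, 5) = 10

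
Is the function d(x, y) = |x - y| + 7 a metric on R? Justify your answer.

No. d fails identity of indiscernibles (specifically d(x,x) = 0): d(-2, -2) = |-2 - (-2)| + 7 = 0 + 7 = 7 ≠ 0.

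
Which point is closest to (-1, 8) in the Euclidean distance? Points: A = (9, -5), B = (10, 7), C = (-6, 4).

Distances: d(A) ≈ 16.4012, d(B) ≈ 11.0454, d(C) ≈ 6.4031. Nearest: C = (-6, 4) with distance 6.4031.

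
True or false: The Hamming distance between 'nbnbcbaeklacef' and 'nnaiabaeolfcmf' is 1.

Differing positions: 2, 3, 4, 5, 9, 11, 13. Hamming distance = 7, so the claim that d_H = 1 is false.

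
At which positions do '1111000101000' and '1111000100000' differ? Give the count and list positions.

Differing positions: 10. Hamming distance = 1.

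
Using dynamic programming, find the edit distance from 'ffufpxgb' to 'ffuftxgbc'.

Let D[i][j] be the edit distance between the first i characters of 'ffufpxgb' and the first j characters of 'ffuftxgbc', with D[i][0] = i, D[0][j] = j, and D[i][j] = D[i-1][j-1] if the characters match, else 1 + min(D[i-1][j], D[i][j-1], D[i-1][j-1]). Filling the table (rows: prefixes of 'ffufpxgb', columns: prefixes of 'ffuftxgbc'):
     ε  f  f  u  f  t  x  g  b  c
  ε  0  1  2  3  4  5  6  7  8  9
  f  1  0  1  2  3  4  5  6  7  8
  f  2  1  0  1  2  3  4  5  6  7
  u  3  2  1  0  1  2  3  4  5  6
  f  4  3  2  1  0  1  2  3  4  5
  p  5  4  3  2  1  1  2  3  4  5
  x  6  5  4  3  2  2  1  2  3  4
  g  7  6  5  4  3  3  2  1  2  3
  b  8  7  6  5  4  4  3  2  1  2
The bottom-right entry gives D[8][9] = 2, so no sequence of fewer than 2 edits works. Backtracking through the table gives one optimal edit sequence (2 edits):
  ffufpxgb → ffuftxgb (sub p→t @5)
  ffuftxgb → ffuftxgbc (ins c @9)
Edit distance = 2.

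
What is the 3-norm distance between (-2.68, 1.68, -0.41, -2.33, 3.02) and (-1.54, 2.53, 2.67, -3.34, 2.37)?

(Σ|x_i - y_i|^3)^(1/3) = (|-2.68 - (-1.54)|^3 + |1.68 - 2.53|^3 + |-0.41 - 2.67|^3 + |-2.33 - (-3.34)|^3 + |3.02 - 2.37|^3)^(1/3)
= (1.14^3 + 0.85^3 + 3.08^3 + 1.01^3 + 0.65^3)^(1/3) ≈ (1.4815 + 0.6141 + 29.2181 + 1.0303 + 0.2746)^(1/3) = (32.6186)^(1/3) ≈ 3.1951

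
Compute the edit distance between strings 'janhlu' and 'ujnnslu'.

Let D[i][j] be the edit distance between the first i characters of 'janhlu' and the first j characters of 'ujnnslu', with D[i][0] = i, D[0][j] = j, and D[i][j] = D[i-1][j-1] if the characters match, else 1 + min(D[i-1][j], D[i][j-1], D[i-1][j-1]). Filling the table (rows: prefixes of 'janhlu', columns: prefixes of 'ujnnslu'):
     ε  u  j  n  n  s  l  u
  ε  0  1  2  3  4  5  6  7
  j  1  1  1  2  3  4  5  6
  a  2  2  2  2  3  4  5  6
  n  3  3  3  2  2  3  4  5
  h  4  4  4  3  3  3  4  5
  l  5  5  5  4  4  4  3  4
  u  6  5  6  5  5  5  4  3
The bottom-right entry gives D[6][7] = 3, so no sequence of fewer than 3 edits works. Backtracking through the table gives one optimal edit sequence (3 edits):
  janhlu → ujanhlu (ins u @1)
  ujanhlu → ujnnhlu (sub a→n @3)
  ujnnhlu → ujnnslu (sub h→s @5)
Edit distance = 3.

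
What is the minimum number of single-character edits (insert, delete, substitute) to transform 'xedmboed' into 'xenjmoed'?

Let D[i][j] be the edit distance between the first i characters of 'xedmboed' and the first j characters of 'xenjmoed', with D[i][0] = i, D[0][j] = j, and D[i][j] = D[i-1][j-1] if the characters match, else 1 + min(D[i-1][j], D[i][j-1], D[i-1][j-1]). Filling the table (rows: prefixes of 'xedmboed', columns: prefixes of 'xenjmoed'):
     ε  x  e  n  j  m  o  e  d
  ε  0  1  2  3  4  5  6  7  8
  x  1  0  1  2  3  4  5  6  7
  e  2  1  0  1  2  3  4  5  6
  d  3  2  1  1  2  3  4  5  5
  m  4  3  2  2  2  2  3  4  5
  b  5  4  3  3  3  3  3  4  5
  o  6  5  4  4  4  4  3  4  5
  e  7  6  5  5  5  5  4  3  4
  d  8  7  6  6  6  6  5  4  3
The bottom-right entry gives D[8][8] = 3, so no sequence of fewer than 3 edits works. Backtracking through the table gives one optimal edit sequence (3 edits):
  xedmboed → xenmboed (sub d→n @3)
  xenmboed → xenjboed (sub m→j @4)
  xenjboed → xenjmoed (sub b→m @5)
Edit distance = 3.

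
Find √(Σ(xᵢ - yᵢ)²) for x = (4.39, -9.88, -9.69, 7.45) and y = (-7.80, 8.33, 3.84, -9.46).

√(Σ(x_i - y_i)²) = √((4.39 - (-7.8))² + (-9.88 - 8.33)² + (-9.69 - 3.84)² + (7.45 - (-9.46))²)
= √(12.19² + (-18.21)² + (-13.53)² + 16.91²) = √(148.5961 + 331.6041 + 183.0609 + 285.9481) = √949.2092 ≈ 30.8092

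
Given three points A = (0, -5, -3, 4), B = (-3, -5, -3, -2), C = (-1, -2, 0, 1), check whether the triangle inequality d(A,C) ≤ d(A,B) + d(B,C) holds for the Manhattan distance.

d(A,B) = 3 + 0 + 0 + 6 = 9, d(B,C) = 2 + 3 + 3 + 3 = 11, d(A,C) = 1 + 3 + 3 + 3 = 10.
d(A,C) = 10 ≤ 9 + 11 = 20. Triangle inequality is satisfied.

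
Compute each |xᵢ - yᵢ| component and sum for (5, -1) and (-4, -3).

Σ|x_i - y_i| = |5 - (-4)| + |-1 - (-3)| = 9 + 2 = 11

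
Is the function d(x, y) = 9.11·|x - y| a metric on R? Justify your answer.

Yes. Since |x - y| is a metric on R and 9.11 > 0, the positive scalar multiple 9.11·|x - y| is also a metric: scaling by a positive constant preserves non-negativity, identity (d=0 ⟺ |x-y|=0 ⟺ x=y), symmetry, and the triangle inequality.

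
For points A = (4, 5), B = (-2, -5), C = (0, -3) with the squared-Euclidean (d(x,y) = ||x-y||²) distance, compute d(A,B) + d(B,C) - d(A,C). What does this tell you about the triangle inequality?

d(A,B) = 6² + 10² = 136, d(B,C) = 2² + 2² = 8, d(A,C) = 4² + 8² = 80.
d(A,B) + d(B,C) - d(A,C) = 136 + 8 - 80 = 144 - 80 = 64. This is ≥ 0, so the triangle inequality holds for these points.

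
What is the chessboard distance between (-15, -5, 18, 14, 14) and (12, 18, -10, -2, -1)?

max(|x_i - y_i|) = max(|-15 - 12|, |-5 - 18|, |18 - (-10)|, |14 - (-2)|, |14 - (-1)|) = max(27, 23, 28, 16, 15) = 28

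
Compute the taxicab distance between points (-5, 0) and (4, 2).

Σ|x_i - y_i| = |-5 - 4| + |0 - 2| = 9 + 2 = 11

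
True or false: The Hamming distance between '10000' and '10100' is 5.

Differing positions: 3. Hamming distance = 1, so the claim that d_H = 5 is false.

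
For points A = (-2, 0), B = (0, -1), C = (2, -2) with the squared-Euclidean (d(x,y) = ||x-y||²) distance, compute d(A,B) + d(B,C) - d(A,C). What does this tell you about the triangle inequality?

d(A,B) = 2² + 1² = 5, d(B,C) = 2² + 1² = 5, d(A,C) = 4² + 2² = 20.
d(A,B) + d(B,C) - d(A,C) = 5 + 5 - 20 = 10 - 20 = -10. This is < 0, so the triangle inequality FAILS for these points (squared-Euclidean is not a metric).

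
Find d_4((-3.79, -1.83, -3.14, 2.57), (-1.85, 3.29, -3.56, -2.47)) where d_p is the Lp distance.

(Σ|x_i - y_i|^4)^(1/4) = (|-3.79 - (-1.85)|^4 + |-1.83 - 3.29|^4 + |-3.14 - (-3.56)|^4 + |2.57 - (-2.47)|^4)^(1/4)
= (1.94^4 + 5.12^4 + 0.42^4 + 5.04^4)^(1/4) ≈ (14.1647 + 687.1948 + 0.0311 + 645.2413)^(1/4) = (1346.6319)^(1/4) ≈ 6.0578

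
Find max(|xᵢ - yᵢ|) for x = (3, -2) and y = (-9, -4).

max(|x_i - y_i|) = max(|3 - (-9)|, |-2 - (-4)|) = max(12, 2) = 12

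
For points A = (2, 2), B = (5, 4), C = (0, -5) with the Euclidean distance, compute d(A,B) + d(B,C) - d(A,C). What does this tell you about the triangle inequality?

d(A,B) = √(3² + 2²) = √13 ≈ 3.6056, d(B,C) = √(5² + 9²) = √106 ≈ 10.2956, d(A,C) = √(2² + 7²) = √53 ≈ 7.2801.
d(A,B) + d(B,C) - d(A,C) = 3.6056 + 10.2956 - 7.2801 = 13.9012 - 7.2801 = 6.6211 (to 4 decimal places). This is ≥ 0, so the triangle inequality holds for these points.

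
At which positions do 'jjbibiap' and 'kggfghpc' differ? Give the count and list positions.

Differing positions: 1, 2, 3, 4, 5, 6, 7, 8. Hamming distance = 8.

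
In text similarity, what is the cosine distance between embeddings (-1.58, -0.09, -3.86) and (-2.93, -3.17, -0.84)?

With u = (-1.58, -0.09, -3.86), v = (-2.93, -3.17, -0.84):
u·v = (-1.58)·(-2.93) + (-0.09)·(-3.17) + (-3.86)·(-0.84) = 4.6294 + 0.2853 + 3.2424 = 8.1571.
|u| = √((-1.58)² + (-0.09)² + (-3.86)²) = √(2.4964 + 0.0081 + 14.8996) = √17.4041, |v| = √((-2.93)² + (-3.17)² + (-0.84)²) = √(8.5849 + 10.0489 + 0.7056) = √19.3394.
cos θ = (u·v)/(|u||v|) = 8.1571/(√17.4041·√19.3394) ≈ 0.4446
Cosine distance = 1 - cos θ ≈ 1 - 0.4446 = 0.5554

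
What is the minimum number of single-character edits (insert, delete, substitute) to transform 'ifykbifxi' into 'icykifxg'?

Let D[i][j] be the edit distance between the first i characters of 'ifykbifxi' and the first j characters of 'icykifxg', with D[i][0] = i, D[0][j] = j, and D[i][j] = D[i-1][j-1] if the characters match, else 1 + min(D[i-1][j], D[i][j-1], D[i-1][j-1]). Filling the table (rows: prefixes of 'ifykbifxi', columns: prefixes of 'icykifxg'):
     ε  i  c  y  k  i  f  x  g
  ε  0  1  2  3  4  5  6  7  8
  i  1  0  1  2  3  4  5  6  7
  f  2  1  1  2  3  4  4  5  6
  y  3  2  2  1  2  3  4  5  6
  k  4  3  3  2  1  2  3  4  5
  b  5  4  4  3  2  2  3  4  5
  i  6  5  5  4  3  2  3  4  5
  f  7  6  6  5  4  3  2  3  4
  x  8  7  7  6  5  4  3  2  3
  i  9  8  8  7  6  5  4  3  3
The bottom-right entry gives D[9][8] = 3, so no sequence of fewer than 3 edits works. Backtracking through the table gives one optimal edit sequence (3 edits):
  ifykbifxi → icykbifxi (sub f→c @2)
  icykbifxi → icykifxi (del b @5)
  icykifxi → icykifxg (sub i→g @8)
Edit distance = 3.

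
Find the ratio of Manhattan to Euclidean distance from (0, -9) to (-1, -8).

L1 = |0 - (-1)| + |-9 - (-8)| = 1 + 1 = 2
L2 = √(1² + 1²) = √2 ≈ 1.4142
L1 ≥ L2 always (equality iff movement is along one axis); L1 > L2 here.
Ratio L1/L2 = 2/√2 ≈ 1.4142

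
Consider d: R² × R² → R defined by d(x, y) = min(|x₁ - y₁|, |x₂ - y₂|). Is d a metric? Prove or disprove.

No. d fails identity of indiscernibles: take x = (5, 0) and y = (5, 6). Then d(x,y) = min(|5 - 5|, |0 - 6|) = min(0, 6) = 0, yet x ≠ y.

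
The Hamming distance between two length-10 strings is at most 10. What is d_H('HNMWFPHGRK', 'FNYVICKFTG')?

Differing positions: 1, 3, 4, 5, 6, 7, 8, 9, 10. Hamming distance = 9. The maximum possible Hamming distance for length-10 strings is 10, so d_H/10 = 9/10 = 0.9.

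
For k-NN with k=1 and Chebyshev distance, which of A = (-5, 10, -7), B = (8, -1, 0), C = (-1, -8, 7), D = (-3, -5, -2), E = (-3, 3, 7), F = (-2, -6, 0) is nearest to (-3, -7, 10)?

Distances: d(A) = 17, d(B) = 11, d(C) = 3, d(D) = 12, d(E) = 10, d(F) = 10. Nearest: C = (-1, -8, 7) with distance 3.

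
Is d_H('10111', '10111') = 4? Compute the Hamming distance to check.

Differing positions: none. Hamming distance = 0, so the claim that d_H = 4 is false.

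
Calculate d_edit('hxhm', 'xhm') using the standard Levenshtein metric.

Let D[i][j] be the edit distance between the first i characters of 'hxhm' and the first j characters of 'xhm', with D[i][0] = i, D[0][j] = j, and D[i][j] = D[i-1][j-1] if the characters match, else 1 + min(D[i-1][j], D[i][j-1], D[i-1][j-1]). Filling the table (rows: prefixes of 'hxhm', columns: prefixes of 'xhm'):
     ε  x  h  m
  ε  0  1  2  3
  h  1  1  1  2
  x  2  1  2  2
  h  3  2  1  2
  m  4  3  2  1
The bottom-right entry gives D[4][3] = 1, so no sequence of fewer than 1 edit works. Backtracking through the table gives one optimal edit sequence (1 edit):
  hxhm → xhm (del h @1)
Edit distance = 1.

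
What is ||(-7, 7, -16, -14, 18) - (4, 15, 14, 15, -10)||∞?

max(|x_i - y_i|) = max(|-7 - 4|, |7 - 15|, |-16 - 14|, |-14 - 15|, |18 - (-10)|) = max(11, 8, 30, 29, 28) = 30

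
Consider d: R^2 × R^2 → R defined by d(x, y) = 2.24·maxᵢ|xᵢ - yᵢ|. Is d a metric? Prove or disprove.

Yes. The L∞ (Chebyshev) norm induces a metric on R^2, and multiplying a metric by a positive constant 2.24 > 0 preserves all four axioms: non-negativity (2.24·||x-y|| ≥ 0), identity (2.24·||x-y|| = 0 ⟺ ||x-y|| = 0 ⟺ x = y), symmetry (||x-y|| = ||y-x||), and the triangle inequality (2.24·||x-z|| ≤ 2.24·||x-y|| + 2.24·||y-z||). So d is a metric.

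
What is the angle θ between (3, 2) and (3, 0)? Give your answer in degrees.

With u = (3, 2), v = (3, 0):
u·v = 3·3 + 2·0 = 9 + 0 = 9.
|u| = √(3² + 2²) = √13, |v| = √(3² + 0²) = √9, so |u||v| = √(13·9) = √117.
cos θ = (u·v)/(|u||v|) = 9/√117 ≈ 0.83205
θ = arccos(0.83205) ≈ 33.69°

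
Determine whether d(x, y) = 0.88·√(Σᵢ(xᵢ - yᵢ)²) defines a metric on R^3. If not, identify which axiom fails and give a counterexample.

Yes. The L2 (Euclidean) norm induces a metric on R^3, and multiplying a metric by a positive constant 0.88 > 0 preserves all four axioms: non-negativity (0.88·||x-y|| ≥ 0), identity (0.88·||x-y|| = 0 ⟺ ||x-y|| = 0 ⟺ x = y), symmetry (||x-y|| = ||y-x||), and the triangle inequality (0.88·||x-z|| ≤ 0.88·||x-y|| + 0.88·||y-z||). So d is a metric.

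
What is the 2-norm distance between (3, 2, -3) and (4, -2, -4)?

(Σ|x_i - y_i|^2)^(1/2) = (|3 - 4|^2 + |2 - (-2)|^2 + |-3 - (-4)|^2)^(1/2)
= (1^2 + 4^2 + 1^2)^(1/2) = (1 + 16 + 1)^(1/2) = (18)^(1/2) ≈ 4.2426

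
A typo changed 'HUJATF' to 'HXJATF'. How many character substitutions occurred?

Differing positions: 2. Hamming distance = 1.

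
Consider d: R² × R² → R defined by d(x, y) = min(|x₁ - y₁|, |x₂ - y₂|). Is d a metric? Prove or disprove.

No. d fails identity of indiscernibles: take x = (-3, 0) and y = (-3, 6). Then d(x,y) = min(|-3 - (-3)|, |0 - 6|) = min(0, 6) = 0, yet x ≠ y.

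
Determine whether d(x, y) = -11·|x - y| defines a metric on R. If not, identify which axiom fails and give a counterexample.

No. With c = -11 < 0, d fails non-negativity: d(5, 13) = -11·|5 - 13| = -11·8 = -88 < 0.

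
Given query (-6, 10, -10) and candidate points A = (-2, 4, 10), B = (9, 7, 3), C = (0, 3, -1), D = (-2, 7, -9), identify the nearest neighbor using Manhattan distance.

Distances: d(A) = 30, d(B) = 31, d(C) = 22, d(D) = 8. Nearest: D = (-2, 7, -9) with distance 8.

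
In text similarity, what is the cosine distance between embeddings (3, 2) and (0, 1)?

With u = (3, 2), v = (0, 1):
u·v = 3·0 + 2·1 = 0 + 2 = 2.
|u| = √(3² + 2²) = √13, |v| = √(0² + 1²) = √1, so |u||v| = √(13·1) = √13.
cos θ = (u·v)/(|u||v|) = 2/√13 ≈ 0.5547
Cosine distance = 1 - cos θ ≈ 1 - 0.5547 = 0.4453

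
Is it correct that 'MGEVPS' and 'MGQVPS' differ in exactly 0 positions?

Differing positions: 3. Hamming distance = 1, so the claim that d_H = 0 is false.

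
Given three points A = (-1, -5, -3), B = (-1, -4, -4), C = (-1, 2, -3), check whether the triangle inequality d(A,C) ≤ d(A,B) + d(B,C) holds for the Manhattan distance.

d(A,B) = 0 + 1 + 1 = 2, d(B,C) = 0 + 6 + 1 = 7, d(A,C) = 0 + 7 + 0 = 7.
d(A,C) = 7 ≤ 2 + 7 = 9. Triangle inequality is satisfied.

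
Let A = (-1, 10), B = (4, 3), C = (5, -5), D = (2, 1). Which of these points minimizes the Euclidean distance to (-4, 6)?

Distances: d(A) = 5, d(B) ≈ 8.544, d(C) ≈ 14.2127, d(D) ≈ 7.8102. Nearest: A = (-1, 10) with distance 5.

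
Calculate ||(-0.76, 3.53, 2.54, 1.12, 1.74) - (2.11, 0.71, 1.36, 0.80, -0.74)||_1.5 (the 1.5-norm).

(Σ|x_i - y_i|^1.5)^(1/1.5) = (|-0.76 - 2.11|^1.5 + |3.53 - 0.71|^1.5 + |2.54 - 1.36|^1.5 + |1.12 - 0.8|^1.5 + |1.74 - (-0.74)|^1.5)^(1/1.5)
= (2.87^1.5 + 2.82^1.5 + 1.18^1.5 + 0.32^1.5 + 2.48^1.5)^(1/1.5) ≈ (4.8621 + 4.7356 + 1.2818 + 0.181 + 3.9055)^(1/1.5) = (14.966)^(1/1.5) ≈ 6.073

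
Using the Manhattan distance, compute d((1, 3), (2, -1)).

Σ|x_i - y_i| = |1 - 2| + |3 - (-1)| = 1 + 4 = 5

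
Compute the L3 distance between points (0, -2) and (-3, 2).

(Σ|x_i - y_i|^3)^(1/3) = (|0 - (-3)|^3 + |-2 - 2|^3)^(1/3)
= (3^3 + 4^3)^(1/3) = (27 + 64)^(1/3) = (91)^(1/3) ≈ 4.4979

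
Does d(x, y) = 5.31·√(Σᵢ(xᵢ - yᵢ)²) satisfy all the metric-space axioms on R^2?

Yes. The L2 (Euclidean) norm induces a metric on R^2, and multiplying a metric by a positive constant 5.31 > 0 preserves all four axioms: non-negativity (5.31·||x-y|| ≥ 0), identity (5.31·||x-y|| = 0 ⟺ ||x-y|| = 0 ⟺ x = y), symmetry (||x-y|| = ||y-x||), and the triangle inequality (5.31·||x-z|| ≤ 5.31·||x-y|| + 5.31·||y-z||). So d is a metric.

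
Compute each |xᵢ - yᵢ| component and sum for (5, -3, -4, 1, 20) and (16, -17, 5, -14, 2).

Σ|x_i - y_i| = |5 - 16| + |-3 - (-17)| + |-4 - 5| + |1 - (-14)| + |20 - 2| = 11 + 14 + 9 + 15 + 18 = 67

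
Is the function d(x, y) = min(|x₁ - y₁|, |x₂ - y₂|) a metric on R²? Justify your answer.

No. d fails identity of indiscernibles: take x = (-5, 0) and y = (-5, 4). Then d(x,y) = min(|-5 - (-5)|, |0 - 4|) = min(0, 4) = 0, yet x ≠ y.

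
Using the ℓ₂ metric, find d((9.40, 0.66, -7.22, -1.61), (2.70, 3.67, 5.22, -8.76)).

√(Σ(x_i - y_i)²) = √((9.4 - 2.7)² + (0.66 - 3.67)² + (-7.22 - 5.22)² + (-1.61 - (-8.76))²)
= √(6.7² + (-3.01)² + (-12.44)² + 7.15²) = √(44.89 + 9.0601 + 154.7536 + 51.1225) = √259.8262 ≈ 16.1191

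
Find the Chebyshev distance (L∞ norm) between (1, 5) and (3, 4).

max(|x_i - y_i|) = max(|1 - 3|, |5 - 4|) = max(2, 1) = 2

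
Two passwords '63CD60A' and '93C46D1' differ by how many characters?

Differing positions: 1, 4, 6, 7. Hamming distance = 4.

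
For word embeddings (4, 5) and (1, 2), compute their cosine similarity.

With u = (4, 5), v = (1, 2):
u·v = 4·1 + 5·2 = 4 + 10 = 14.
|u| = √(4² + 5²) = √41, |v| = √(1² + 2²) = √5, so |u||v| = √(41·5) = √205.
cos θ = (u·v)/(|u||v|) = 14/√205 ≈ 0.9778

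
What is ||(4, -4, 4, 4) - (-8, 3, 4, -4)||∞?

max(|x_i - y_i|) = max(|4 - (-8)|, |-4 - 3|, |4 - 4|, |4 - (-4)|) = max(12, 7, 0, 8) = 12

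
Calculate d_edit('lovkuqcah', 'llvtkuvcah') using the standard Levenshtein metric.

Let D[i][j] be the edit distance between the first i characters of 'lovkuqcah' and the first j characters of 'llvtkuvcah', with D[i][0] = i, D[0][j] = j, and D[i][j] = D[i-1][j-1] if the characters match, else 1 + min(D[i-1][j], D[i][j-1], D[i-1][j-1]). Filling the table (rows: prefixes of 'lovkuqcah', columns: prefixes of 'llvtkuvcah'):
     ε  l  l  v  t  k  u  v  c  a  h
  ε  0  1  2  3  4  5  6  7  8  9 10
  l  1  0  1  2  3  4  5  6  7  8  9
  o  2  1  1  2  3  4  5  6  7  8  9
  v  3  2  2  1  2  3  4  5  6  7  8
  k  4  3  3  2  2  2  3  4  5  6  7
  u  5  4  4  3  3  3  2  3  4  5  6
  q  6  5  5  4  4  4  3  3  4  5  6
  c  7  6  6  5  5  5  4  4  3  4  5
  a  8  7  7  6  6  6  5  5  4  3  4
  h  9  8  8  7  7  7  6  6  5  4  3
The bottom-right entry gives D[9][10] = 3, so no sequence of fewer than 3 edits works. Backtracking through the table gives one optimal edit sequence (3 edits):
  lovkuqcah → llvkuqcah (sub o→l @2)
  llvkuqcah → llvtkuqcah (ins t @4)
  llvtkuqcah → llvtkuvcah (sub q→v @7)
Edit distance = 3.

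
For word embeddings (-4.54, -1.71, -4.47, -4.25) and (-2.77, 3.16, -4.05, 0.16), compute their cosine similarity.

With u = (-4.54, -1.71, -4.47, -4.25), v = (-2.77, 3.16, -4.05, 0.16):
u·v = (-4.54)·(-2.77) + (-1.71)·3.16 + (-4.47)·(-4.05) + (-4.25)·0.16 = 12.5758 + (-5.4036) + 18.1035 + (-0.68) = 24.5957.
|u| = √((-4.54)² + (-1.71)² + (-4.47)² + (-4.25)²) = √(20.6116 + 2.9241 + 19.9809 + 18.0625) = √61.5791, |v| = √((-2.77)² + 3.16² + (-4.05)² + 0.16²) = √(7.6729 + 9.9856 + 16.4025 + 0.0256) = √34.0866.
cos θ = (u·v)/(|u||v|) = 24.5957/(√61.5791·√34.0866) ≈ 0.5368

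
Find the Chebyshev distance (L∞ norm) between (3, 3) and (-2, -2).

max(|x_i - y_i|) = max(|3 - (-2)|, |3 - (-2)|) = max(5, 5) = 5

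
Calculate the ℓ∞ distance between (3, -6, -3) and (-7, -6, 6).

max(|x_i - y_i|) = max(|3 - (-7)|, |-6 - (-6)|, |-3 - 6|) = max(10, 0, 9) = 10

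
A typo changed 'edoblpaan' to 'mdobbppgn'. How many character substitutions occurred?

Differing positions: 1, 5, 7, 8. Hamming distance = 4.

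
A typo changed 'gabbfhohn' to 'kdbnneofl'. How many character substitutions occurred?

Differing positions: 1, 2, 4, 5, 6, 8, 9. Hamming distance = 7.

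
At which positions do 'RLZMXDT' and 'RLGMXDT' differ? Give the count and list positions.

Differing positions: 3. Hamming distance = 1.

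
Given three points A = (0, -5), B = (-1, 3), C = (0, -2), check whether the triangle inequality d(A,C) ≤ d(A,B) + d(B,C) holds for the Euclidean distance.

d(A,B) = √(1² + 8²) = √65 ≈ 8.0623, d(B,C) = √(1² + 5²) = √26 ≈ 5.099, d(A,C) = √(0² + 3²) = √9 = 3.
d(A,C) = 3 ≤ 8.0623 + 5.099 = 13.1613. Triangle inequality is satisfied.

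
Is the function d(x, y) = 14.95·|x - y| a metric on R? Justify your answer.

Yes. Since |x - y| is a metric on R and 14.95 > 0, the positive scalar multiple 14.95·|x - y| is also a metric: scaling by a positive constant preserves non-negativity, identity (d=0 ⟺ |x-y|=0 ⟺ x=y), symmetry, and the triangle inequality.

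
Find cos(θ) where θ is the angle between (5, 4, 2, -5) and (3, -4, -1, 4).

With u = (5, 4, 2, -5), v = (3, -4, -1, 4):
u·v = 5·3 + 4·(-4) + 2·(-1) + (-5)·4 = 15 + (-16) + (-2) + (-20) = -23.
|u| = √(5² + 4² + 2² + (-5)²) = √70, |v| = √(3² + (-4)² + (-1)² + 4²) = √42, so |u||v| = √(70·42) = √2940.
cos θ = (u·v)/(|u||v|) = -23/√2940 ≈ -0.4242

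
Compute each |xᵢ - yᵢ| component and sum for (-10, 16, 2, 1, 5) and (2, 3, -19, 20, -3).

Σ|x_i - y_i| = |-10 - 2| + |16 - 3| + |2 - (-19)| + |1 - 20| + |5 - (-3)| = 12 + 13 + 21 + 19 + 8 = 73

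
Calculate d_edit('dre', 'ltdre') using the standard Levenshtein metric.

Let D[i][j] be the edit distance between the first i characters of 'dre' and the first j characters of 'ltdre', with D[i][0] = i, D[0][j] = j, and D[i][j] = D[i-1][j-1] if the characters match, else 1 + min(D[i-1][j], D[i][j-1], D[i-1][j-1]). Filling the table (rows: prefixes of 'dre', columns: prefixes of 'ltdre'):
     ε  l  t  d  r  e
  ε  0  1  2  3  4  5
  d  1  1  2  2  3  4
  r  2  2  2  3  2  3
  e  3  3  3  3  3  2
The bottom-right entry gives D[3][5] = 2, so no sequence of fewer than 2 edits works. Backtracking through the table gives one optimal edit sequence (2 edits):
  dre → ldre (ins l @1)
  ldre → ltdre (ins t @2)
Edit distance = 2.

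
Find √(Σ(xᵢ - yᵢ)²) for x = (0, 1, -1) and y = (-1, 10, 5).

√(Σ(x_i - y_i)²) = √((0 - (-1))² + (1 - 10)² + (-1 - 5)²)
= √(1² + (-9)² + (-6)²) = √(1 + 81 + 36) = √118 ≈ 10.8628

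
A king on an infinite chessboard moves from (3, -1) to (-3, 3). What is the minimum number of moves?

max(|x_i - y_i|) = max(|3 - (-3)|, |-1 - 3|) = max(6, 4) = 6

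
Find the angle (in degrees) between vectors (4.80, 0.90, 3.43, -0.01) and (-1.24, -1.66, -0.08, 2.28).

With u = (4.80, 0.90, 3.43, -0.01), v = (-1.24, -1.66, -0.08, 2.28):
u·v = 4.8·(-1.24) + 0.9·(-1.66) + 3.43·(-0.08) + (-0.01)·2.28 = (-5.952) + (-1.494) + (-0.2744) + (-0.0228) = -7.7432.
|u| = √(4.8² + 0.9² + 3.43² + (-0.01)²) = √(23.04 + 0.81 + 11.7649 + 0.0001) = √35.615, |v| = √((-1.24)² + (-1.66)² + (-0.08)² + 2.28²) = √(1.5376 + 2.7556 + 0.0064 + 5.1984) = √9.498.
cos θ = (u·v)/(|u||v|) = -7.7432/(√35.615·√9.498) ≈ -0.421006
θ = arccos(-0.421006) ≈ 114.9°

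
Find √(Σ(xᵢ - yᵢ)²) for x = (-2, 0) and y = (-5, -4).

√(Σ(x_i - y_i)²) = √((-2 - (-5))² + (0 - (-4))²)
= √(3² + 4²) = √(9 + 16) = √25 = 5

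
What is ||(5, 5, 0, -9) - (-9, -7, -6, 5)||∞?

max(|x_i - y_i|) = max(|5 - (-9)|, |5 - (-7)|, |0 - (-6)|, |-9 - 5|) = max(14, 12, 6, 14) = 14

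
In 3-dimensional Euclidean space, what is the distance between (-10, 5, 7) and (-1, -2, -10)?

√(Σ(x_i - y_i)²) = √((-10 - (-1))² + (5 - (-2))² + (7 - (-10))²)
= √((-9)² + 7² + 17²) = √(81 + 49 + 289) = √419 ≈ 20.4695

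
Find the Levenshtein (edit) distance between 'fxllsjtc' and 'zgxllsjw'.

Let D[i][j] be the edit distance between the first i characters of 'fxllsjtc' and the first j characters of 'zgxllsjw', with D[i][0] = i, D[0][j] = j, and D[i][j] = D[i-1][j-1] if the characters match, else 1 + min(D[i-1][j], D[i][j-1], D[i-1][j-1]). Filling the table (rows: prefixes of 'fxllsjtc', columns: prefixes of 'zgxllsjw'):
     ε  z  g  x  l  l  s  j  w
  ε  0  1  2  3  4  5  6  7  8
  f  1  1  2  3  4  5  6  7  8
  x  2  2  2  2  3  4  5  6  7
  l  3  3  3  3  2  3  4  5  6
  l  4  4  4  4  3  2  3  4  5
  s  5  5  5  5  4  3  2  3  4
  j  6  6  6  6  5  4  3  2  3
  t  7  7  7  7  6  5  4  3  3
  c  8  8  8  8  7  6  5  4  4
The bottom-right entry gives D[8][8] = 4, so no sequence of fewer than 4 edits works. Backtracking through the table gives one optimal edit sequence (4 edits):
  fxllsjtc → zfxllsjtc (ins z @1)
  zfxllsjtc → zgxllsjtc (sub f→g @2)
  zgxllsjtc → zgxllsjc (del t @8)
  zgxllsjc → zgxllsjw (sub c→w @8)
Edit distance = 4.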